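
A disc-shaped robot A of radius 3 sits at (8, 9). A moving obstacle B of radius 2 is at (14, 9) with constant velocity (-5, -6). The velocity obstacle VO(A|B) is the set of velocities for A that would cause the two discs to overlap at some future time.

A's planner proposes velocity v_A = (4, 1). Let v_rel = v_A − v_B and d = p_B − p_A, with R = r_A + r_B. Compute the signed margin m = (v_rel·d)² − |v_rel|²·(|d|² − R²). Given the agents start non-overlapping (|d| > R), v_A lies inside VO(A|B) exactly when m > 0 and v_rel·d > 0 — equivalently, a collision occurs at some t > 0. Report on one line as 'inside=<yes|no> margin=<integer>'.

d = (6, 0),  |d|² = 36;  R = 3+2 = 5,  c = 36−5² = 11
v_rel = (9, 7),  |v_rel|² = 130;  v_rel·d = (9)·(6) + (7)·(0) = 54
130·t² − 108·t + 11 = 0  ⇒  m = 54² − 130·11 = 1486
m = 1486 > 0,  v_rel·d = 54 > 0  ⇒  inside

inside=yes margin=1486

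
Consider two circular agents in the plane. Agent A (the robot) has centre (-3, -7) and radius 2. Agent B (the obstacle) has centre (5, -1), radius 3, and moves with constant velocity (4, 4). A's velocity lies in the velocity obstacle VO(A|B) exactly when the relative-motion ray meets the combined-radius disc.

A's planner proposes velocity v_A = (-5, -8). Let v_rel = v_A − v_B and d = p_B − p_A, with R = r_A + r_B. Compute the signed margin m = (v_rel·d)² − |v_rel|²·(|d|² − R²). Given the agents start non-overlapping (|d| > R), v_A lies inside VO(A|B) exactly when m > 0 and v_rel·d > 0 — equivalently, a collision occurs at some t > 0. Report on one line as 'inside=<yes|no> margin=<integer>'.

d = (8, 6),  |d|² = 100;  R = 2+3 = 5,  c = 100−5² = 75
v_rel = (-9, -12),  |v_rel|² = 225;  v_rel·d = (-9)·(8) + (-12)·(6) = -144
225·t² + 288·t + 75 = 0  ⇒  m = (-144)² − 225·75 = 3861
m = 3861 > 0,  v_rel·d = -144 < 0  ⇒  outside

inside=no margin=3861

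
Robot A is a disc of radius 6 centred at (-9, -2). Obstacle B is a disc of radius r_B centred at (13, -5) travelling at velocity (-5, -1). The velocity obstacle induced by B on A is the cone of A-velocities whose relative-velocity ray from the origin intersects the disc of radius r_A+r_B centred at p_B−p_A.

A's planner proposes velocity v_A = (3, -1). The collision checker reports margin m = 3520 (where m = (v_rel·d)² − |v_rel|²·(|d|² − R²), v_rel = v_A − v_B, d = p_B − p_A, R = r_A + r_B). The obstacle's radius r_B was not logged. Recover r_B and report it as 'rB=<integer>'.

m = 3520
d = (22, -3);  v_rel = (8, 0),  |v_rel|² = 64
v_rel×d = (8)·(-3) − (0)·(22) = -24
since m = R²·64 − (-24)²:  R² = (576 + 3520) / 64 = 64
R = √64 = 8  ⇒  r_B = 8 − 6 = 2

rB=2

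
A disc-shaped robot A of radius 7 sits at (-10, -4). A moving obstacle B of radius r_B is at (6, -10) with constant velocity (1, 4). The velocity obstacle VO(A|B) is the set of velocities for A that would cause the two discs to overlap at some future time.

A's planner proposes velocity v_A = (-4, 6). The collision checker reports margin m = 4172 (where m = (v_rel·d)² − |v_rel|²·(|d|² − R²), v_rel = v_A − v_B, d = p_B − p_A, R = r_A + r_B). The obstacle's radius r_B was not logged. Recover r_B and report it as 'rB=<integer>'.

m = 4172
d = (16, -6);  v_rel = (-5, 2),  |v_rel|² = 29
v_rel×d = (-5)·(-6) − (2)·(16) = -2
since m = R²·29 − (-2)²:  R² = (4 + 4172) / 29 = 144
R = √144 = 12  ⇒  r_B = 12 − 7 = 5

rB=5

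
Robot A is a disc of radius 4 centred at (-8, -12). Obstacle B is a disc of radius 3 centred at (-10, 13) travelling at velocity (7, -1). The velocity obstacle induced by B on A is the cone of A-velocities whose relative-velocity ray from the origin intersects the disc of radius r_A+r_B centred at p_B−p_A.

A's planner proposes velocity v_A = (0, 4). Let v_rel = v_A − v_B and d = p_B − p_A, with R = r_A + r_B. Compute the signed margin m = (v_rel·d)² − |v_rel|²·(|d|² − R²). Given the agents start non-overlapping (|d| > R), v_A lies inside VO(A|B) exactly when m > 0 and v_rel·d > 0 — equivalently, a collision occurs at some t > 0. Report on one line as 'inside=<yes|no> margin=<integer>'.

d = (-2, 25),  |d|² = 629;  R = 4+3 = 7,  c = 629−7² = 580
v_rel = (-7, 5),  |v_rel|² = 74;  v_rel·d = (-7)·(-2) + (5)·(25) = 139
74·t² − 278·t + 580 = 0  ⇒  m = 139² − 74·580 = -23599
m = -23599 < 0,  v_rel·d = 139 > 0  ⇒  outside

inside=no margin=-23599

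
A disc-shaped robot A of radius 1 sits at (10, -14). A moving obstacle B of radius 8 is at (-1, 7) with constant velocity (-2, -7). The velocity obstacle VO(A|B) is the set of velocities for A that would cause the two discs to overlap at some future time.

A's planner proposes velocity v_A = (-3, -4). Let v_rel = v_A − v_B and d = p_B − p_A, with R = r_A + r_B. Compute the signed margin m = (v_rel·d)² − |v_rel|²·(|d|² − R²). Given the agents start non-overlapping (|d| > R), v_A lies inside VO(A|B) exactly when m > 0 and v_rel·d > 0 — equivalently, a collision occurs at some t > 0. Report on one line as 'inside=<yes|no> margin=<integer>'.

d = (-11, 21),  |d|² = 562;  R = 1+8 = 9,  c = 562−9² = 481
v_rel = (-1, 3),  |v_rel|² = 10;  v_rel·d = (-1)·(-11) + (3)·(21) = 74
10·t² − 148·t + 481 = 0  ⇒  m = 74² − 10·481 = 666
m = 666 > 0,  v_rel·d = 74 > 0  ⇒  inside

inside=yes margin=666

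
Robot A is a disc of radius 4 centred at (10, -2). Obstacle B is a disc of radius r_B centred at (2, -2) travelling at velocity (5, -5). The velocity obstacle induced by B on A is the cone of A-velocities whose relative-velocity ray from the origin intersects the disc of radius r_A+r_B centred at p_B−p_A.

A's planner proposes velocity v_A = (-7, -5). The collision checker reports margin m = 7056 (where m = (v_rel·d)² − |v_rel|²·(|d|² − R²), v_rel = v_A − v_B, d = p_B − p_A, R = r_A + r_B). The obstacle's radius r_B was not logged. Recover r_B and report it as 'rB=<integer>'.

m = 7056
d = (-8, 0);  v_rel = (-12, 0),  |v_rel|² = 144
v_rel×d = (-12)·(0) − (0)·(-8) = 0
since m = R²·144 − 0²:  R² = (0 + 7056) / 144 = 49
R = √49 = 7  ⇒  r_B = 7 − 4 = 3

rB=3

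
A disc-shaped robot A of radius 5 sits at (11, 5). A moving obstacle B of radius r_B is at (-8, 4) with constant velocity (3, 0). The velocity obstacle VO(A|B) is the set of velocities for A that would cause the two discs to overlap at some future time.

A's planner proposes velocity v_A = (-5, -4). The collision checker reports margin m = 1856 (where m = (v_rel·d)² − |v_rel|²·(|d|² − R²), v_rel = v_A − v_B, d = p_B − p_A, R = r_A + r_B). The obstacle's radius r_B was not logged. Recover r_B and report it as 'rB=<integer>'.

m = 1856
d = (-19, -1);  v_rel = (-8, -4),  |v_rel|² = 80
v_rel×d = (-8)·(-1) − (-4)·(-19) = -68
since m = R²·80 − (-68)²:  R² = (4624 + 1856) / 80 = 81
R = √81 = 9  ⇒  r_B = 9 − 5 = 4

rB=4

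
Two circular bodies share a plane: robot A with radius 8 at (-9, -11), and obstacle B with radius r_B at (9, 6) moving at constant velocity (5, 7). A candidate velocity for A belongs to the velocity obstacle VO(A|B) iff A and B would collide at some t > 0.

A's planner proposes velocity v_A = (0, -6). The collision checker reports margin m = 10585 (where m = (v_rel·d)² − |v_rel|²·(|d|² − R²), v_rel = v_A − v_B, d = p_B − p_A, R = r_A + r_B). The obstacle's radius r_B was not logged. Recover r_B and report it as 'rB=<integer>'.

m = 10585
d = (18, 17);  v_rel = (-5, -13),  |v_rel|² = 194
v_rel×d = (-5)·(17) − (-13)·(18) = 149
since m = R²·194 − 149²:  R² = (22201 + 10585) / 194 = 169
R = √169 = 13  ⇒  r_B = 13 − 8 = 5

rB=5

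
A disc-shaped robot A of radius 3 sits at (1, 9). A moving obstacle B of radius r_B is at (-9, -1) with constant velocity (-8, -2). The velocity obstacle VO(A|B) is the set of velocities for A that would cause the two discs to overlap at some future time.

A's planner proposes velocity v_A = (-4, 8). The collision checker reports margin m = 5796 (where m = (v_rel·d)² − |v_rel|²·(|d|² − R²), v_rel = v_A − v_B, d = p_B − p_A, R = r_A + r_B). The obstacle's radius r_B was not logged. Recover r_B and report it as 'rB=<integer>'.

m = 5796
d = (-10, -10);  v_rel = (4, 10),  |v_rel|² = 116
v_rel×d = (4)·(-10) − (10)·(-10) = 60
since m = R²·116 − 60²:  R² = (3600 + 5796) / 116 = 81
R = √81 = 9  ⇒  r_B = 9 − 3 = 6

rB=6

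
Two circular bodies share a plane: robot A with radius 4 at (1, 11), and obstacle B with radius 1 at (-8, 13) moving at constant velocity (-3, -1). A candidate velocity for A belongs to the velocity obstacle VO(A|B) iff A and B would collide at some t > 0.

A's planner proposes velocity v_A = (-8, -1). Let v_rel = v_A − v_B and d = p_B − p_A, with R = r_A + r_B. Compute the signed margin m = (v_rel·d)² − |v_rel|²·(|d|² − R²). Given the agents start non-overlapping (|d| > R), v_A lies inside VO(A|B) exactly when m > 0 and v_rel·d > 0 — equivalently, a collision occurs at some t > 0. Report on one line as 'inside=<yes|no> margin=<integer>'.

d = (-9, 2),  |d|² = 85;  R = 4+1 = 5,  c = 85−5² = 60
v_rel = (-5, 0),  |v_rel|² = 25;  v_rel·d = (-5)·(-9) + (0)·(2) = 45
25·t² − 90·t + 60 = 0  ⇒  m = 45² − 25·60 = 525
m = 525 > 0,  v_rel·d = 45 > 0  ⇒  inside

inside=yes margin=525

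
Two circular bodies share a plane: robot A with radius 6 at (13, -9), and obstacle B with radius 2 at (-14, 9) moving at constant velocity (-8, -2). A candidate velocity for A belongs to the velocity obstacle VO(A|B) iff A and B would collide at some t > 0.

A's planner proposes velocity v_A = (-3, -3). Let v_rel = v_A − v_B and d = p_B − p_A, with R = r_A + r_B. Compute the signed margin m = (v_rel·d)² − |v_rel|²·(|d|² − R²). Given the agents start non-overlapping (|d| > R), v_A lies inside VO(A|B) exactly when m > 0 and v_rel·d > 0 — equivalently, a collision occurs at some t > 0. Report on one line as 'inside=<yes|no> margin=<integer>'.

d = (-27, 18),  |d|² = 1053;  R = 6+2 = 8,  c = 1053−8² = 989
v_rel = (5, -1),  |v_rel|² = 26;  v_rel·d = (5)·(-27) + (-1)·(18) = -153
26·t² + 306·t + 989 = 0  ⇒  m = (-153)² − 26·989 = -2305
m = -2305 < 0,  v_rel·d = -153 < 0  ⇒  outside

inside=no margin=-2305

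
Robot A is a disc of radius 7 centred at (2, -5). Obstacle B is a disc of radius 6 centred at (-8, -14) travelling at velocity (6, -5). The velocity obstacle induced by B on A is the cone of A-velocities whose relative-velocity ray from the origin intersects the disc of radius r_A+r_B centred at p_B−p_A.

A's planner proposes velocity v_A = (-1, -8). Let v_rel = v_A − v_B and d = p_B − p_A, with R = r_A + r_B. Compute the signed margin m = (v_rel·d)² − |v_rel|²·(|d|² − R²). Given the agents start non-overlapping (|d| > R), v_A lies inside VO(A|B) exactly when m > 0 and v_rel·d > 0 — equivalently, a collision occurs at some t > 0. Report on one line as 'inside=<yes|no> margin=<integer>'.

d = (-10, -9),  |d|² = 181;  R = 7+6 = 13,  c = 181−13² = 12
v_rel = (-7, -3),  |v_rel|² = 58;  v_rel·d = (-7)·(-10) + (-3)·(-9) = 97
58·t² − 194·t + 12 = 0  ⇒  m = 97² − 58·12 = 8713
m = 8713 > 0,  v_rel·d = 97 > 0  ⇒  inside

inside=yes margin=8713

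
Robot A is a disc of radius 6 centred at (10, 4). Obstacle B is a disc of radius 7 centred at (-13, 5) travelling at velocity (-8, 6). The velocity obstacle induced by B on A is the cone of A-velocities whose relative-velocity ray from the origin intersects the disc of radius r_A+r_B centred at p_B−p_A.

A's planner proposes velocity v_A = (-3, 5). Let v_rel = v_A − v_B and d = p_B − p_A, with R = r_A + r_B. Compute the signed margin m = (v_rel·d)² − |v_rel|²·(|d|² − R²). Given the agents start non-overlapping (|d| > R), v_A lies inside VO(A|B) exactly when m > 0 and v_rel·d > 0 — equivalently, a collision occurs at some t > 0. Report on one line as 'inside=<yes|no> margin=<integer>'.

d = (-23, 1),  |d|² = 530;  R = 6+7 = 13,  c = 530−13² = 361
v_rel = (5, -1),  |v_rel|² = 26;  v_rel·d = (5)·(-23) + (-1)·(1) = -116
26·t² + 232·t + 361 = 0  ⇒  m = (-116)² − 26·361 = 4070
m = 4070 > 0,  v_rel·d = -116 < 0  ⇒  outside

inside=no margin=4070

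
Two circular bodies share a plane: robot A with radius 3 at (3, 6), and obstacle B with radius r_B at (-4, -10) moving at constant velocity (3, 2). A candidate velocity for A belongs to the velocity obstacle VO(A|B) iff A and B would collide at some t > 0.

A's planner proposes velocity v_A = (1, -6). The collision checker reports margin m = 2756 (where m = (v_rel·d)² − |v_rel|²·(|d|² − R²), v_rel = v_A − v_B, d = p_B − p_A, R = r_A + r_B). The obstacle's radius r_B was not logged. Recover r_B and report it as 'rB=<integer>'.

m = 2756
d = (-7, -16);  v_rel = (-2, -8),  |v_rel|² = 68
v_rel×d = (-2)·(-16) − (-8)·(-7) = -24
since m = R²·68 − (-24)²:  R² = (576 + 2756) / 68 = 49
R = √49 = 7  ⇒  r_B = 7 − 3 = 4

rB=4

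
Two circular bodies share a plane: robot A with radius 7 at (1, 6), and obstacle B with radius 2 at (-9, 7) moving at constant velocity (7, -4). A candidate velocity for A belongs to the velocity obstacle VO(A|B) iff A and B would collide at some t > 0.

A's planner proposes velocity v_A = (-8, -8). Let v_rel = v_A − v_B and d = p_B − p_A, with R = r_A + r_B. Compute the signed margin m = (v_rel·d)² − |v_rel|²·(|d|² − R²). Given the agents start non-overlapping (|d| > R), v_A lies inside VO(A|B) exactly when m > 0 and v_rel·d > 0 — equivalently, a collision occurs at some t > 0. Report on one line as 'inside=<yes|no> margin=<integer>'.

d = (-10, 1),  |d|² = 101;  R = 7+2 = 9,  c = 101−9² = 20
v_rel = (-15, -4),  |v_rel|² = 241;  v_rel·d = (-15)·(-10) + (-4)·(1) = 146
241·t² − 292·t + 20 = 0  ⇒  m = 146² − 241·20 = 16496
m = 16496 > 0,  v_rel·d = 146 > 0  ⇒  inside

inside=yes margin=16496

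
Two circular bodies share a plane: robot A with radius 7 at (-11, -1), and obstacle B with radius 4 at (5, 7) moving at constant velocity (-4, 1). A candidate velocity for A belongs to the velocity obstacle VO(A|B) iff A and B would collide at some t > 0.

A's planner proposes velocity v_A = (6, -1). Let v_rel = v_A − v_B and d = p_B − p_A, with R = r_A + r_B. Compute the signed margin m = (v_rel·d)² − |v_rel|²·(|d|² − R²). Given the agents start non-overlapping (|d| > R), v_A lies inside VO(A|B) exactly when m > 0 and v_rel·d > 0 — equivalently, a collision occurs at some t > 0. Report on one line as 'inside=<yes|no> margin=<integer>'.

d = (16, 8),  |d|² = 320;  R = 7+4 = 11,  c = 320−11² = 199
v_rel = (10, -2),  |v_rel|² = 104;  v_rel·d = (10)·(16) + (-2)·(8) = 144
104·t² − 288·t + 199 = 0  ⇒  m = 144² − 104·199 = 40
m = 40 > 0,  v_rel·d = 144 > 0  ⇒  inside

inside=yes margin=40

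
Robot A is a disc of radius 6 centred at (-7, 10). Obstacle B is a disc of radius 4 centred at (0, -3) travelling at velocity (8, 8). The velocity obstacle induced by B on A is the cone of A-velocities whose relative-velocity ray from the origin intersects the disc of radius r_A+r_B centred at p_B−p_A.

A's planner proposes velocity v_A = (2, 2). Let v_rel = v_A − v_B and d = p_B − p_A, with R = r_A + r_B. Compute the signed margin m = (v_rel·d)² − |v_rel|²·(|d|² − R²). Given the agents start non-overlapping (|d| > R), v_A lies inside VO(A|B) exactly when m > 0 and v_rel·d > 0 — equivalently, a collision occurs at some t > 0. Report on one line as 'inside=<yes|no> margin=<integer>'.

d = (7, -13),  |d|² = 218;  R = 6+4 = 10,  c = 218−10² = 118
v_rel = (-6, -6),  |v_rel|² = 72;  v_rel·d = (-6)·(7) + (-6)·(-13) = 36
72·t² − 72·t + 118 = 0  ⇒  m = 36² − 72·118 = -7200
m = -7200 < 0,  v_rel·d = 36 > 0  ⇒  outside

inside=no margin=-7200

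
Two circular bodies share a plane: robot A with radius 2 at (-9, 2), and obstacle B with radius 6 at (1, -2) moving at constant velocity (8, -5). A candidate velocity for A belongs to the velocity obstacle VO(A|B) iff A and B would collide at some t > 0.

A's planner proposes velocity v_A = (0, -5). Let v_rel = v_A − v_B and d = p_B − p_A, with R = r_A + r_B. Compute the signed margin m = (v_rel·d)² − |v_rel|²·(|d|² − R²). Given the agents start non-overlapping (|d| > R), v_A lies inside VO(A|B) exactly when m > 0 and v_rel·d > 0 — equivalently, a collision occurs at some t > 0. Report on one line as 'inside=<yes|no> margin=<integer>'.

d = (10, -4),  |d|² = 116;  R = 2+6 = 8,  c = 116−8² = 52
v_rel = (-8, 0),  |v_rel|² = 64;  v_rel·d = (-8)·(10) + (0)·(-4) = -80
64·t² + 160·t + 52 = 0  ⇒  m = (-80)² − 64·52 = 3072
m = 3072 > 0,  v_rel·d = -80 < 0  ⇒  outside

inside=no margin=3072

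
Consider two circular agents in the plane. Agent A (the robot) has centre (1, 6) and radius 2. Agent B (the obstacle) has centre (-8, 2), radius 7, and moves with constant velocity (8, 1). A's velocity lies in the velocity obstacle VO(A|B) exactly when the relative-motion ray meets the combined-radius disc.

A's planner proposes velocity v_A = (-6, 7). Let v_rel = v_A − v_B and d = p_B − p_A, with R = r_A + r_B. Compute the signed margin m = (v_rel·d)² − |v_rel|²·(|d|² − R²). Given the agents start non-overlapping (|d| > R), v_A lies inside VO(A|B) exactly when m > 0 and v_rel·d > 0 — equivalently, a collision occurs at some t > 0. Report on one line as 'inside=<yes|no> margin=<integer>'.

d = (-9, -4),  |d|² = 97;  R = 2+7 = 9,  c = 97−9² = 16
v_rel = (-14, 6),  |v_rel|² = 232;  v_rel·d = (-14)·(-9) + (6)·(-4) = 102
232·t² − 204·t + 16 = 0  ⇒  m = 102² − 232·16 = 6692
m = 6692 > 0,  v_rel·d = 102 > 0  ⇒  inside

inside=yes margin=6692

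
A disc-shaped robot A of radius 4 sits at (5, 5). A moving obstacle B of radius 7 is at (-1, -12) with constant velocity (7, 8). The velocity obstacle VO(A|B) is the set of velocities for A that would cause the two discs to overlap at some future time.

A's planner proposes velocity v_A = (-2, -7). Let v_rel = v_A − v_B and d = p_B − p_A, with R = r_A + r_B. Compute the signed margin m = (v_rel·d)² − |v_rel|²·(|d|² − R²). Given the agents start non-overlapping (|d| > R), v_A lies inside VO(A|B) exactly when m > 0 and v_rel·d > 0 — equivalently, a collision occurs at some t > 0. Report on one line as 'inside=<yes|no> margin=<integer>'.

d = (-6, -17),  |d|² = 325;  R = 4+7 = 11,  c = 325−11² = 204
v_rel = (-9, -15),  |v_rel|² = 306;  v_rel·d = (-9)·(-6) + (-15)·(-17) = 309
306·t² − 618·t + 204 = 0  ⇒  m = 309² − 306·204 = 33057
m = 33057 > 0,  v_rel·d = 309 > 0  ⇒  inside

inside=yes margin=33057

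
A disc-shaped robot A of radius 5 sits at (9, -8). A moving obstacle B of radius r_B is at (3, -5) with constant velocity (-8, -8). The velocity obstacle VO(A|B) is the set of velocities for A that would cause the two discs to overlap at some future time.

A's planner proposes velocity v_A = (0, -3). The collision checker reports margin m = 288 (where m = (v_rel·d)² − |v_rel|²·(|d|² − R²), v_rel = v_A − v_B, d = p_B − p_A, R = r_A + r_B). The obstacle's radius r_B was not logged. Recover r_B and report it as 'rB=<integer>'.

m = 288
d = (-6, 3);  v_rel = (8, 5),  |v_rel|² = 89
v_rel×d = (8)·(3) − (5)·(-6) = 54
since m = R²·89 − 54²:  R² = (2916 + 288) / 89 = 36
R = √36 = 6  ⇒  r_B = 6 − 5 = 1

rB=1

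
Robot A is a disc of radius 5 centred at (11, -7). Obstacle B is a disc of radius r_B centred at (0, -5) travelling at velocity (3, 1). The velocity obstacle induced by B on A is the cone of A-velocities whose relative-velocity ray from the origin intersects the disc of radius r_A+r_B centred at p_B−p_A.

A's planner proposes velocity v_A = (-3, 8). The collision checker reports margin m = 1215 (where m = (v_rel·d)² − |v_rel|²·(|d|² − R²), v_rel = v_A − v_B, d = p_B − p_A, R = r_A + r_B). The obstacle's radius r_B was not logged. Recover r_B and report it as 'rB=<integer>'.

m = 1215
d = (-11, 2);  v_rel = (-6, 7),  |v_rel|² = 85
v_rel×d = (-6)·(2) − (7)·(-11) = 65
since m = R²·85 − 65²:  R² = (4225 + 1215) / 85 = 64
R = √64 = 8  ⇒  r_B = 8 − 5 = 3

rB=3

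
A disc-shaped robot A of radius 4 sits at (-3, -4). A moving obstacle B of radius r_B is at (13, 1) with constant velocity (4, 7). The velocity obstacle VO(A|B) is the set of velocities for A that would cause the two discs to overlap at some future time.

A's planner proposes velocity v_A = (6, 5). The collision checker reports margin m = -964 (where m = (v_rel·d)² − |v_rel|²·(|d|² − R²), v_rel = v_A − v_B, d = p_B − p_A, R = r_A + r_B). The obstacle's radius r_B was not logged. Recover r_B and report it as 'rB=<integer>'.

m = -964
d = (16, 5);  v_rel = (2, -2),  |v_rel|² = 8
v_rel×d = (2)·(5) − (-2)·(16) = 42
since m = R²·8 − 42²:  R² = (1764 + -964) / 8 = 100
R = √100 = 10  ⇒  r_B = 10 − 4 = 6

rB=6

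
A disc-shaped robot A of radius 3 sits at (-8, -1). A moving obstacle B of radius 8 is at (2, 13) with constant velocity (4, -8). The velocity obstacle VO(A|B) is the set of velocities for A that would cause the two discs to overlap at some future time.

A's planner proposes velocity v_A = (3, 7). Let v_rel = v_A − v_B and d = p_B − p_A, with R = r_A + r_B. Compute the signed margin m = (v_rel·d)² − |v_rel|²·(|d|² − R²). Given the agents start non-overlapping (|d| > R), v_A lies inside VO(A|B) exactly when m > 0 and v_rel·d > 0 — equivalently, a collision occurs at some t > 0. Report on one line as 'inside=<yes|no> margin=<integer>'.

d = (10, 14),  |d|² = 296;  R = 3+8 = 11,  c = 296−11² = 175
v_rel = (-1, 15),  |v_rel|² = 226;  v_rel·d = (-1)·(10) + (15)·(14) = 200
226·t² − 400·t + 175 = 0  ⇒  m = 200² − 226·175 = 450
m = 450 > 0,  v_rel·d = 200 > 0  ⇒  inside

inside=yes margin=450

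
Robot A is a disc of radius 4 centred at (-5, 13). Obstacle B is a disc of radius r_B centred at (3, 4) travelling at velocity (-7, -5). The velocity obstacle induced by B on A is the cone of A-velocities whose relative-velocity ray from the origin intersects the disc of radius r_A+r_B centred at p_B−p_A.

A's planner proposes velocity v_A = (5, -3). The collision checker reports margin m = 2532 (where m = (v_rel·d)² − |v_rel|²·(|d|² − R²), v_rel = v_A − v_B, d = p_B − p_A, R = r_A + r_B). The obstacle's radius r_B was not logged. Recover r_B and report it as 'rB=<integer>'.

m = 2532
d = (8, -9);  v_rel = (12, 2),  |v_rel|² = 148
v_rel×d = (12)·(-9) − (2)·(8) = -124
since m = R²·148 − (-124)²:  R² = (15376 + 2532) / 148 = 121
R = √121 = 11  ⇒  r_B = 11 − 4 = 7

rB=7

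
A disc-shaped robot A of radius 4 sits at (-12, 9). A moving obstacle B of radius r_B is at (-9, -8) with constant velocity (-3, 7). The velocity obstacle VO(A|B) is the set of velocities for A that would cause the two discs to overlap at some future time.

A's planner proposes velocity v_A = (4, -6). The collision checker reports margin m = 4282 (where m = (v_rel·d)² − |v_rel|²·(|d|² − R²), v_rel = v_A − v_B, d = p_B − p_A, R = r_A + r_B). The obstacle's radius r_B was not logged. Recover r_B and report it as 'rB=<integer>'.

m = 4282
d = (3, -17);  v_rel = (7, -13),  |v_rel|² = 218
v_rel×d = (7)·(-17) − (-13)·(3) = -80
since m = R²·218 − (-80)²:  R² = (6400 + 4282) / 218 = 49
R = √49 = 7  ⇒  r_B = 7 − 4 = 3

rB=3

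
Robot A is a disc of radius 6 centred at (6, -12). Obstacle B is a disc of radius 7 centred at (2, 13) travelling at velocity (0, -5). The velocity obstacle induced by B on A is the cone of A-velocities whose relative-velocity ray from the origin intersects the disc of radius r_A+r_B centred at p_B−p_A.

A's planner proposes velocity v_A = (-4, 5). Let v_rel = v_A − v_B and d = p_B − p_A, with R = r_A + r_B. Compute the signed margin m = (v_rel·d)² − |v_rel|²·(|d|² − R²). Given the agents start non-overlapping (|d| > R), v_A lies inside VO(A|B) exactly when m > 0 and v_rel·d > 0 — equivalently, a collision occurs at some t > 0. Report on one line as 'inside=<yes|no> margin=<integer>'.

d = (-4, 25),  |d|² = 641;  R = 6+7 = 13,  c = 641−13² = 472
v_rel = (-4, 10),  |v_rel|² = 116;  v_rel·d = (-4)·(-4) + (10)·(25) = 266
116·t² − 532·t + 472 = 0  ⇒  m = 266² − 116·472 = 16004
m = 16004 > 0,  v_rel·d = 266 > 0  ⇒  inside

inside=yes margin=16004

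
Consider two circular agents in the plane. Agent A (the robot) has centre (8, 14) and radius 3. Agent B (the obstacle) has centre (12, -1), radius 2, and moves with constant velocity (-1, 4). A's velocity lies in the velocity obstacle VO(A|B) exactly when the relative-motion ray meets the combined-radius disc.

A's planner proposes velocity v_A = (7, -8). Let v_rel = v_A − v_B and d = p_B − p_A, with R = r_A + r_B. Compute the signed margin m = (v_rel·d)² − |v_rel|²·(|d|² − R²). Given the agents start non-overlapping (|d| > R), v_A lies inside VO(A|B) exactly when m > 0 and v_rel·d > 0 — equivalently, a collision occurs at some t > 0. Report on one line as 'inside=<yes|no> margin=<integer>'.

d = (4, -15),  |d|² = 241;  R = 3+2 = 5,  c = 241−5² = 216
v_rel = (8, -12),  |v_rel|² = 208;  v_rel·d = (8)·(4) + (-12)·(-15) = 212
208·t² − 424·t + 216 = 0  ⇒  m = 212² − 208·216 = 16
m = 16 > 0,  v_rel·d = 212 > 0  ⇒  inside

inside=yes margin=16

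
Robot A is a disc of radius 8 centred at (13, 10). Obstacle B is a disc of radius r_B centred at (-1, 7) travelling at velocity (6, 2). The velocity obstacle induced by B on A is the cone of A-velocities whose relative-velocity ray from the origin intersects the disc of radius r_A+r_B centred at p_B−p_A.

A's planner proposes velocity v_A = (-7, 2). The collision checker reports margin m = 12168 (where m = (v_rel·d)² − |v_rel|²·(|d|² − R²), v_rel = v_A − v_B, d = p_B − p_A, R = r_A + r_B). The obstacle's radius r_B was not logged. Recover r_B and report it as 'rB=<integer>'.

m = 12168
d = (-14, -3);  v_rel = (-13, 0),  |v_rel|² = 169
v_rel×d = (-13)·(-3) − (0)·(-14) = 39
since m = R²·169 − 39²:  R² = (1521 + 12168) / 169 = 81
R = √81 = 9  ⇒  r_B = 9 − 8 = 1

rB=1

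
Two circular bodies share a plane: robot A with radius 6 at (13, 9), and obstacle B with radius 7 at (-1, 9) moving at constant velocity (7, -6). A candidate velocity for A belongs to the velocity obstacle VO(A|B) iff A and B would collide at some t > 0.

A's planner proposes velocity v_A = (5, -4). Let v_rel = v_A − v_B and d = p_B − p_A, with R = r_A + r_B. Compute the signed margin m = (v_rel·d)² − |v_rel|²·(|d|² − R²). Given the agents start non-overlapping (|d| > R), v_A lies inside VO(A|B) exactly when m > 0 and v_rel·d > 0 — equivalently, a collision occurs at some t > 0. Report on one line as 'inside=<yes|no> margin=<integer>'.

d = (-14, 0),  |d|² = 196;  R = 6+7 = 13,  c = 196−13² = 27
v_rel = (-2, 2),  |v_rel|² = 8;  v_rel·d = (-2)·(-14) + (2)·(0) = 28
8·t² − 56·t + 27 = 0  ⇒  m = 28² − 8·27 = 568
m = 568 > 0,  v_rel·d = 28 > 0  ⇒  inside

inside=yes margin=568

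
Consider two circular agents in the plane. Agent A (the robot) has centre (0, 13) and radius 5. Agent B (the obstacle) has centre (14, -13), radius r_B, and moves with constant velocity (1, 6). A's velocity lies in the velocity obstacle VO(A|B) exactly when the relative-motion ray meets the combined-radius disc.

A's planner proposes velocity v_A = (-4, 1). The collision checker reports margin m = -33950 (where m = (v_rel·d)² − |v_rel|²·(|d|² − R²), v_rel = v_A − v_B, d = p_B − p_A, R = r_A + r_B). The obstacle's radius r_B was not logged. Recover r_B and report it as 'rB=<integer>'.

m = -33950
d = (14, -26);  v_rel = (-5, -5),  |v_rel|² = 50
v_rel×d = (-5)·(-26) − (-5)·(14) = 200
since m = R²·50 − 200²:  R² = (40000 + -33950) / 50 = 121
R = √121 = 11  ⇒  r_B = 11 − 5 = 6

rB=6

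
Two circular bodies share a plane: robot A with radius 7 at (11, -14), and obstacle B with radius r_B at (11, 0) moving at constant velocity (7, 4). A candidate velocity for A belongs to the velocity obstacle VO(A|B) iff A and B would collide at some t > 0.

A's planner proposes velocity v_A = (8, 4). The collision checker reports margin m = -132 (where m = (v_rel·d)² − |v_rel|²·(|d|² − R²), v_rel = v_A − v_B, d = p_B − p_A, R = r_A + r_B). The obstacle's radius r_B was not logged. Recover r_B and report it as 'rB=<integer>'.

m = -132
d = (0, 14);  v_rel = (1, 0),  |v_rel|² = 1
v_rel×d = (1)·(14) − (0)·(0) = 14
since m = R²·1 − 14²:  R² = (196 + -132) / 1 = 64
R = √64 = 8  ⇒  r_B = 8 − 7 = 1

rB=1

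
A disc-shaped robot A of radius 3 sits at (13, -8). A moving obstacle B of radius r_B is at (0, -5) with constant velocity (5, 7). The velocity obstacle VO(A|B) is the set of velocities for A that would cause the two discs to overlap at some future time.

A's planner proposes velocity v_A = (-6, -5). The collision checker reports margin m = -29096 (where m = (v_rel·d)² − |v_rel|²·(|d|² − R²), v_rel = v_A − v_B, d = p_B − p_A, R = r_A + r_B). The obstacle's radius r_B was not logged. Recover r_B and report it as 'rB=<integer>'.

m = -29096
d = (-13, 3);  v_rel = (-11, -12),  |v_rel|² = 265
v_rel×d = (-11)·(3) − (-12)·(-13) = -189
since m = R²·265 − (-189)²:  R² = (35721 + -29096) / 265 = 25
R = √25 = 5  ⇒  r_B = 5 − 3 = 2

rB=2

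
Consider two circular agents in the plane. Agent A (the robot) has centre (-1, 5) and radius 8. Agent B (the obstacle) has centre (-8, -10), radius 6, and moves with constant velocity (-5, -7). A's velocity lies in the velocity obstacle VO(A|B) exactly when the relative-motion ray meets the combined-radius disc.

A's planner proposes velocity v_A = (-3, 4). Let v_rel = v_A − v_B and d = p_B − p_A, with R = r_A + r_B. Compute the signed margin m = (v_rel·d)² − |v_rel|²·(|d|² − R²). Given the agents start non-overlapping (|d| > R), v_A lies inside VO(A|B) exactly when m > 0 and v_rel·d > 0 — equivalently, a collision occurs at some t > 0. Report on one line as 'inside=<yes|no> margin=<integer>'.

d = (-7, -15),  |d|² = 274;  R = 8+6 = 14,  c = 274−14² = 78
v_rel = (2, 11),  |v_rel|² = 125;  v_rel·d = (2)·(-7) + (11)·(-15) = -179
125·t² + 358·t + 78 = 0  ⇒  m = (-179)² − 125·78 = 22291
m = 22291 > 0,  v_rel·d = -179 < 0  ⇒  outside

inside=no margin=22291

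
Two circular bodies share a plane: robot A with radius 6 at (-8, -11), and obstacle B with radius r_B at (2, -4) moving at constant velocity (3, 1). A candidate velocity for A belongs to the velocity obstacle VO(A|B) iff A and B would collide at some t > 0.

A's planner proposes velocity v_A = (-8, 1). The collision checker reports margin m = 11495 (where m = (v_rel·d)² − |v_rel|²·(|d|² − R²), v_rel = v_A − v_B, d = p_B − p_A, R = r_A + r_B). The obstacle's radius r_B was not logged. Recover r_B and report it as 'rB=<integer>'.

m = 11495
d = (10, 7);  v_rel = (-11, 0),  |v_rel|² = 121
v_rel×d = (-11)·(7) − (0)·(10) = -77
since m = R²·121 − (-77)²:  R² = (5929 + 11495) / 121 = 144
R = √144 = 12  ⇒  r_B = 12 − 6 = 6

rB=6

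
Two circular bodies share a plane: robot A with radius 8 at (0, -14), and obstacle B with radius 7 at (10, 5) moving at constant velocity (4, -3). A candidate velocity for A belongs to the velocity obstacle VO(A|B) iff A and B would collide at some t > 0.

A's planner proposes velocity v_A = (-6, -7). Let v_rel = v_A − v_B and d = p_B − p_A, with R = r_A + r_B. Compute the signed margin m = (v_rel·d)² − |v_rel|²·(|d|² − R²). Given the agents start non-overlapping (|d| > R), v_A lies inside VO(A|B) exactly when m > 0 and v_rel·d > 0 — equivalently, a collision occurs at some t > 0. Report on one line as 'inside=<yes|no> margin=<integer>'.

d = (10, 19),  |d|² = 461;  R = 8+7 = 15,  c = 461−15² = 236
v_rel = (-10, -4),  |v_rel|² = 116;  v_rel·d = (-10)·(10) + (-4)·(19) = -176
116·t² + 352·t + 236 = 0  ⇒  m = (-176)² − 116·236 = 3600
m = 3600 > 0,  v_rel·d = -176 < 0  ⇒  outside

inside=no margin=3600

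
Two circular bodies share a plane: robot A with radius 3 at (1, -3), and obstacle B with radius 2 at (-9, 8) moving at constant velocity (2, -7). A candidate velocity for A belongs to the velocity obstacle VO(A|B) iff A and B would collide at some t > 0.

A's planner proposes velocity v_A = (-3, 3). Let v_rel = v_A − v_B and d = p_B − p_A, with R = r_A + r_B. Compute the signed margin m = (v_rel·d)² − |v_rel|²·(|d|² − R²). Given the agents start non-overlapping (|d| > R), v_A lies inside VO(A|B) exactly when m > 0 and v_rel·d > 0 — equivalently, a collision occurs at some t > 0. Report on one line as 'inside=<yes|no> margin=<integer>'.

d = (-10, 11),  |d|² = 221;  R = 3+2 = 5,  c = 221−5² = 196
v_rel = (-5, 10),  |v_rel|² = 125;  v_rel·d = (-5)·(-10) + (10)·(11) = 160
125·t² − 320·t + 196 = 0  ⇒  m = 160² − 125·196 = 1100
m = 1100 > 0,  v_rel·d = 160 > 0  ⇒  inside

inside=yes margin=1100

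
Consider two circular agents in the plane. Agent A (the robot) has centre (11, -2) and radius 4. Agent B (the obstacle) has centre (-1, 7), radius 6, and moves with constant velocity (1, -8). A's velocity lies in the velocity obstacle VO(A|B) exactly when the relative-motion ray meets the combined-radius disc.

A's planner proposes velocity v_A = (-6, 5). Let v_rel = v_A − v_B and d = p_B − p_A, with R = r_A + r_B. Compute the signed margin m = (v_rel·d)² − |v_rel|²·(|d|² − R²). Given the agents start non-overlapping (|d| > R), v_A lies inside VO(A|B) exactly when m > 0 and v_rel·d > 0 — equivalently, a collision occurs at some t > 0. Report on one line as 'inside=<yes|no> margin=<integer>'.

d = (-12, 9),  |d|² = 225;  R = 4+6 = 10,  c = 225−10² = 125
v_rel = (-7, 13),  |v_rel|² = 218;  v_rel·d = (-7)·(-12) + (13)·(9) = 201
218·t² − 402·t + 125 = 0  ⇒  m = 201² − 218·125 = 13151
m = 13151 > 0,  v_rel·d = 201 > 0  ⇒  inside

inside=yes margin=13151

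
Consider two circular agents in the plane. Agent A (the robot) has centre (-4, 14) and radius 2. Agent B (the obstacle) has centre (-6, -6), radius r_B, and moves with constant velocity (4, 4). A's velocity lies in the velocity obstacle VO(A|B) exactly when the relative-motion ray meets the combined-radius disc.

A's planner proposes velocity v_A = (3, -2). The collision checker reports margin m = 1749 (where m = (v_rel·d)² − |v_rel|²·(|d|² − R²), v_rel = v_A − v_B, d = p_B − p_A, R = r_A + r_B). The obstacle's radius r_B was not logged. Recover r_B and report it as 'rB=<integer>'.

m = 1749
d = (-2, -20);  v_rel = (-1, -6),  |v_rel|² = 37
v_rel×d = (-1)·(-20) − (-6)·(-2) = 8
since m = R²·37 − 8²:  R² = (64 + 1749) / 37 = 49
R = √49 = 7  ⇒  r_B = 7 − 2 = 5

rB=5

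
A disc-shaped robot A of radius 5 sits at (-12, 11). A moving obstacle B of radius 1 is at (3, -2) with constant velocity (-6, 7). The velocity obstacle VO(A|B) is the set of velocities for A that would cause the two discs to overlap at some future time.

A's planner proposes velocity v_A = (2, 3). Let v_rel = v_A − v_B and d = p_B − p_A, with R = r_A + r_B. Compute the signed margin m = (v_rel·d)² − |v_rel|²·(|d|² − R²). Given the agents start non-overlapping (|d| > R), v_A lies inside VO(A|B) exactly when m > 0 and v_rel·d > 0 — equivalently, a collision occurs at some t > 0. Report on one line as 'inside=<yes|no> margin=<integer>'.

d = (15, -13),  |d|² = 394;  R = 5+1 = 6,  c = 394−6² = 358
v_rel = (8, -4),  |v_rel|² = 80;  v_rel·d = (8)·(15) + (-4)·(-13) = 172
80·t² − 344·t + 358 = 0  ⇒  m = 172² − 80·358 = 944
m = 944 > 0,  v_rel·d = 172 > 0  ⇒  inside

inside=yes margin=944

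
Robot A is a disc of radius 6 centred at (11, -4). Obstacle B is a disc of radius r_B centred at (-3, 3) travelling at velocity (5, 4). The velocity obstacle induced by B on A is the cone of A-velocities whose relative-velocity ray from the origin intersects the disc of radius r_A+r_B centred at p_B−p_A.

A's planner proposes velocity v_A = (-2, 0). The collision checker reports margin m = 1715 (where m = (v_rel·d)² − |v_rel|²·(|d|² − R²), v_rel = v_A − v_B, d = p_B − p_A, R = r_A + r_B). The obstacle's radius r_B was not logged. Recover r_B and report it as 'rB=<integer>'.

m = 1715
d = (-14, 7);  v_rel = (-7, -4),  |v_rel|² = 65
v_rel×d = (-7)·(7) − (-4)·(-14) = -105
since m = R²·65 − (-105)²:  R² = (11025 + 1715) / 65 = 196
R = √196 = 14  ⇒  r_B = 14 − 6 = 8

rB=8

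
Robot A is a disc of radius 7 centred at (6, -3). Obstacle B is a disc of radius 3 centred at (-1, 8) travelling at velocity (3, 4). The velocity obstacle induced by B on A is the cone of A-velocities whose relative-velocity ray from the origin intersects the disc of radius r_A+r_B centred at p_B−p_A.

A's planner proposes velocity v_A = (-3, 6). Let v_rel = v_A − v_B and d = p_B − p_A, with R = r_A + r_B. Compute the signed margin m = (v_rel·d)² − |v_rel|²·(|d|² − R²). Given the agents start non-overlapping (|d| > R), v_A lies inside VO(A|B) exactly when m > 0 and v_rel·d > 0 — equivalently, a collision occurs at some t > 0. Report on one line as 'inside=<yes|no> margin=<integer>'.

d = (-7, 11),  |d|² = 170;  R = 7+3 = 10,  c = 170−10² = 70
v_rel = (-6, 2),  |v_rel|² = 40;  v_rel·d = (-6)·(-7) + (2)·(11) = 64
40·t² − 128·t + 70 = 0  ⇒  m = 64² − 40·70 = 1296
m = 1296 > 0,  v_rel·d = 64 > 0  ⇒  inside

inside=yes margin=1296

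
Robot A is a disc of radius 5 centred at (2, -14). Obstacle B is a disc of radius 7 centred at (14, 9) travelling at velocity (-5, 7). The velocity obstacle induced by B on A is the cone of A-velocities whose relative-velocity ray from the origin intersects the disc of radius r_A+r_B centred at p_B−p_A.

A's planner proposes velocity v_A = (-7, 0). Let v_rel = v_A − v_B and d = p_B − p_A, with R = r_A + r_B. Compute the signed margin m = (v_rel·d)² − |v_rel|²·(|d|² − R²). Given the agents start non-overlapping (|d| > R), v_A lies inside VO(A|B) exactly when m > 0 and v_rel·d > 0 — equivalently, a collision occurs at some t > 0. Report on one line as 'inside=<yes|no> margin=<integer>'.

d = (12, 23),  |d|² = 673;  R = 5+7 = 12,  c = 673−12² = 529
v_rel = (-2, -7),  |v_rel|² = 53;  v_rel·d = (-2)·(12) + (-7)·(23) = -185
53·t² + 370·t + 529 = 0  ⇒  m = (-185)² − 53·529 = 6188
m = 6188 > 0,  v_rel·d = -185 < 0  ⇒  outside

inside=no margin=6188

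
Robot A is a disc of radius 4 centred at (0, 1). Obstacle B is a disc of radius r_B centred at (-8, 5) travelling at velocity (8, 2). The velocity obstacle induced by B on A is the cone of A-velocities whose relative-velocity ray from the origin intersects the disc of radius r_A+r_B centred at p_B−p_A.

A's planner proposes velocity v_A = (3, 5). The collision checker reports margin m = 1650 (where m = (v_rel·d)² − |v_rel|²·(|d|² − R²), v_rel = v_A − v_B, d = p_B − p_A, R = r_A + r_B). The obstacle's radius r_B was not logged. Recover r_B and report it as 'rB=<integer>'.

m = 1650
d = (-8, 4);  v_rel = (-5, 3),  |v_rel|² = 34
v_rel×d = (-5)·(4) − (3)·(-8) = 4
since m = R²·34 − 4²:  R² = (16 + 1650) / 34 = 49
R = √49 = 7  ⇒  r_B = 7 − 4 = 3

rB=3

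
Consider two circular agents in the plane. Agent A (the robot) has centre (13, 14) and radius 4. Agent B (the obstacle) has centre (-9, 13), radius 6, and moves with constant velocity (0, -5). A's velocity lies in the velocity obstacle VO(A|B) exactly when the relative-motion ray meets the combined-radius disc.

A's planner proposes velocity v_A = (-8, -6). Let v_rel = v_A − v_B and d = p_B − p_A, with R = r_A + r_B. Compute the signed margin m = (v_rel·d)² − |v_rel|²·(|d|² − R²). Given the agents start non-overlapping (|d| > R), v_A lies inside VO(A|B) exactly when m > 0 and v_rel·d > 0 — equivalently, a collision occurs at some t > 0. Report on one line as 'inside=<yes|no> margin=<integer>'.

d = (-22, -1),  |d|² = 485;  R = 4+6 = 10,  c = 485−10² = 385
v_rel = (-8, -1),  |v_rel|² = 65;  v_rel·d = (-8)·(-22) + (-1)·(-1) = 177
65·t² − 354·t + 385 = 0  ⇒  m = 177² − 65·385 = 6304
m = 6304 > 0,  v_rel·d = 177 > 0  ⇒  inside

inside=yes margin=6304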